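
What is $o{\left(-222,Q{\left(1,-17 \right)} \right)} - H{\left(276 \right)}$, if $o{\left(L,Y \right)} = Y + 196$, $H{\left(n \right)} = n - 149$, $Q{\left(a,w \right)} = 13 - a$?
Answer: $81$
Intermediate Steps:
$H{\left(n \right)} = -149 + n$ ($H{\left(n \right)} = n - 149 = -149 + n$)
$o{\left(L,Y \right)} = 196 + Y$
$o{\left(-222,Q{\left(1,-17 \right)} \right)} - H{\left(276 \right)} = \left(196 + \left(13 - 1\right)\right) - \left(-149 + 276\right) = \left(196 + \left(13 - 1\right)\right) - 127 = \left(196 + 12\right) - 127 = 208 - 127 = 81$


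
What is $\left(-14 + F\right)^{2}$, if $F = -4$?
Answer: $324$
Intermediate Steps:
$\left(-14 + F\right)^{2} = \left(-14 - 4\right)^{2} = \left(-18\right)^{2} = 324$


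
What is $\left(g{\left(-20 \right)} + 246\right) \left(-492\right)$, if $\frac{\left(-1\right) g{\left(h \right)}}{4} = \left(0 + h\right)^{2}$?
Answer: $666168$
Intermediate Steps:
$g{\left(h \right)} = - 4 h^{2}$ ($g{\left(h \right)} = - 4 \left(0 + h\right)^{2} = - 4 h^{2}$)
$\left(g{\left(-20 \right)} + 246\right) \left(-492\right) = \left(- 4 \left(-20\right)^{2} + 246\right) \left(-492\right) = \left(\left(-4\right) 400 + 246\right) \left(-492\right) = \left(-1600 + 246\right) \left(-492\right) = \left(-1354\right) \left(-492\right) = 666168$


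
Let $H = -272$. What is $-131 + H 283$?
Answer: $-77107$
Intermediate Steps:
$-131 + H 283 = -131 - 76976 = -77107$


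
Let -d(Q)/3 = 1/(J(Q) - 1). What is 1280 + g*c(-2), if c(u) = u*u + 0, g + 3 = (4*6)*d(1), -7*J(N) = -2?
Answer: 8356/5 ≈ 1671.2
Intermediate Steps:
J(N) = 2/7 (J(N) = -⅐*(-2) = 2/7)
d(Q) = 21/5 (d(Q) = -3/(2/7 - 1) = -3/(-5/7) = -3*(-7/5) = 21/5)
g = 489/5 (g = -3 + (4*6)*(21/5) = -3 + 24*(21/5) = -3 + 504/5 = 489/5 ≈ 97.800)
c(u) = u² (c(u) = u² + 0 = u²)
1280 + g*c(-2) = 1280 + (489/5)*(-2)² = 1280 + (489/5)*4 = 1280 + 1956/5 = 8356/5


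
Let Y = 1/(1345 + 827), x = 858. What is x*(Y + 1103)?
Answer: 342587531/362 ≈ 9.4637e+5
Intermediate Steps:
Y = 1/2172 ≈ 0.00046040
x*(Y + 1103) = 858*(1/2172 + 1103) = 858*(2395717/2172) = 342587531/362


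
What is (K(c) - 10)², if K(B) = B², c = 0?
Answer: 100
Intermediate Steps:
(K(c) - 10)² = (0² - 10)² = (0 - 10)² = (-10)² = 100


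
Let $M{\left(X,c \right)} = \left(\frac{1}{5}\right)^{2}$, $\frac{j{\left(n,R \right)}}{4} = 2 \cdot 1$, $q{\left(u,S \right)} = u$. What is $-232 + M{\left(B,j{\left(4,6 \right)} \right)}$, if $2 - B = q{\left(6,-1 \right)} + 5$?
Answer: $- \frac{5799}{25} \approx -231.96$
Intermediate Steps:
$j{\left(n,R \right)} = 8$ ($j{\left(n,R \right)} = 4 \cdot 2 \cdot 1 = 4 \cdot 2 = 8$)
$B = -9$ ($B = 2 - \left(6 + 5\right) = 2 - 11 = -9$)
$M{\left(X,c \right)} = \frac{1}{25}$ ($M{\left(X,c \right)} = \left(\frac{1}{5}\right)^{2} = \frac{1}{25}$)
$-232 + M{\left(B,j{\left(4,6 \right)} \right)} = -232 + \frac{1}{25} = - \frac{5799}{25}$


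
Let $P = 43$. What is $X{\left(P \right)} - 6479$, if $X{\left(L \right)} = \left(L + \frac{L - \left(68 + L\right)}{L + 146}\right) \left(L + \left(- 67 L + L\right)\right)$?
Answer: $- \frac{23749436}{189} \approx -1.2566 \cdot 10^{5}$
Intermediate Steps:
$X{\left(L \right)} = - 65 L \left(L - \frac{68}{146 + L}\right)$ ($X{\left(L \right)} = \left(L - \frac{68}{146 + L}\right) \left(L - 66 L\right) = \left(L - \frac{68}{146 + L}\right) \left(- 65 L\right) = - 65 L \left(L - \frac{68}{146 + L}\right)$)
$X{\left(P \right)} - 6479 = 65 \cdot 43 \frac{1}{146 + 43} \left(68 - 43^{2} - 6278\right) - 6479 = 65 \cdot 43 \cdot \frac{1}{189} \left(68 - 1849 - 6278\right) - 6479 = 65 \cdot 43 \cdot \frac{1}{189} \left(-8059\right) - 6479 = - \frac{22524905}{189} - 6479 = - \frac{23749436}{189}$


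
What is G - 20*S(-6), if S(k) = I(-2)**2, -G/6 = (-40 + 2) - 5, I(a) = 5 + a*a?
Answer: -1362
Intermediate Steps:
I(a) = 5 + a**2
G = 258 (G = -6*((-40 + 2) - 5) = -6*(-38 - 5) = -6*(-43) = 258)
S(k) = 81 (S(k) = (5 + (-2)**2)**2 = (5 + 4)**2 = 9**2 = 81)
G - 20*S(-6) = 258 - 20*81 = 258 - 1620 = -1362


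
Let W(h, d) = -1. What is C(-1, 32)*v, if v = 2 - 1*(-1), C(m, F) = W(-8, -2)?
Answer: -3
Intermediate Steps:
C(m, F) = -1
v = 3 (v = 2 + 1 = 3)
C(-1, 32)*v = -1*3 = -3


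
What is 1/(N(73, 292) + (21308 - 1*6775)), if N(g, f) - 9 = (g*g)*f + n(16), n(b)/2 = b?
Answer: 1/1570642 ≈ 6.3668e-7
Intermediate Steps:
n(b) = 2*b
N(g, f) = 41 + f*g² (N(g, f) = 9 + ((g*g)*f + 2*16) = 9 + (g²*f + 32) = 9 + (f*g² + 32) = 9 + (32 + f*g²) = 41 + f*g²)
1/(N(73, 292) + (21308 - 1*6775)) = 1/((41 + 292*73²) + (21308 - 1*6775)) = 1/((41 + 292*5329) + (21308 - 6775)) = 1/((41 + 1556068) + 14533) = 1/(1556109 + 14533) = 1/1570642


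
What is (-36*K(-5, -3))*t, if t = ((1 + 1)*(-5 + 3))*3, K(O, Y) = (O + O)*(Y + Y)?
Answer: 25920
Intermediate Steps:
K(O, Y) = 4*O*Y (K(O, Y) = (2*O)*(2*Y) = 4*O*Y)
t = -12 (t = (2*(-2))*3 = -4*3 = -12)
(-36*K(-5, -3))*t = -144*(-5)*(-3)*(-12) = -36*60*(-12) = -2160*(-12) = 25920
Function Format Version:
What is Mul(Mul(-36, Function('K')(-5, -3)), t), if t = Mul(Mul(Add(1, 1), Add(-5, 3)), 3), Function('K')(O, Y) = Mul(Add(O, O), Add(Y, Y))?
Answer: 25920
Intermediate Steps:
Function('K')(O, Y) = Mul(4, O, Y) (Function('K')(O, Y) = Mul(Mul(2, O), Mul(2, Y)) = Mul(4, O, Y))
t = -12 (t = Mul(Mul(2, -2), 3) = Mul(-4, 3) = -12)
Mul(Mul(-36, Function('K')(-5, -3)), t) = Mul(Mul(-36, Mul(4, -5, -3)), -12) = Mul(Mul(-36, 60), -12) = Mul(-2160, -12) = 25920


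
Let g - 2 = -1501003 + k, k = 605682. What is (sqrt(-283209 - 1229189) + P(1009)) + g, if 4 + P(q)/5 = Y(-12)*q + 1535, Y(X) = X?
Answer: -948204 + I*sqrt(1512398) ≈ -9.482e+5 + 1229.8*I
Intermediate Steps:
P(q) = 7655 - 60*q (P(q) = -20 + 5*(-12*q + 1535) = -20 + 5*(1535 - 12*q) = -20 + (7675 - 60*q) = 7655 - 60*q)
g = -895319 (g = 2 + (-1501003 + 605682) = 2 - 895321 = -895319)
(sqrt(-283209 - 1229189) + P(1009)) + g = (sqrt(-283209 - 1229189) + (7655 - 60*1009)) - 895319 = (sqrt(-1512398) + (7655 - 60540)) - 895319 = (I*sqrt(1512398) - 52885) - 895319 = (-52885 + I*sqrt(1512398)) - 895319 = -948204 + I*sqrt(1512398)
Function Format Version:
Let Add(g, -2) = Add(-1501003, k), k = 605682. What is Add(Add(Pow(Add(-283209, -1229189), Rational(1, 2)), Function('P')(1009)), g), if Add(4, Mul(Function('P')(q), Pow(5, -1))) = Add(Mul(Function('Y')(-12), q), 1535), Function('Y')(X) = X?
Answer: Add(-948204, Mul(I, Pow(1512398, Rational(1, 2)))) ≈ Add(-9.4820e+5, Mul(1229.8, I))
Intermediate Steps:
Function('P')(q) = Add(7655, Mul(-60, q)) (Function('P')(q) = Add(-20, Mul(5, Add(Mul(-12, q), 1535))) = Add(-20, Mul(5, Add(1535, Mul(-12, q)))) = Add(-20, Add(7675, Mul(-60, q))) = Add(7655, Mul(-60, q)))
g = -895319 (g = Add(2, Add(-1501003, 605682)) = Add(2, -895321) = -895319)
Add(Add(Pow(Add(-283209, -1229189), Rational(1, 2)), Function('P')(1009)), g) = Add(Add(Pow(Add(-283209, -1229189), Rational(1, 2)), Add(7655, Mul(-60, 1009))), -895319) = Add(Add(Pow(-1512398, Rational(1, 2)), Add(7655, -60540)), -895319) = Add(Add(Mul(I, Pow(1512398, Rational(1, 2))), -52885), -895319) = Add(Add(-52885, Mul(I, Pow(1512398, Rational(1, 2)))), -895319) = Add(-948204, Mul(I, Pow(1512398, Rational(1, 2))))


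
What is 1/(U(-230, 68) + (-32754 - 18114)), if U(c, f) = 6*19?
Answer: -1/50754 ≈ -1.9703e-5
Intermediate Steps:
U(c, f) = 114
1/(U(-230, 68) + (-32754 - 18114)) = 1/(114 + (-32754 - 18114)) = 1/(114 - 50868) = 1/(-50754) = -1/50754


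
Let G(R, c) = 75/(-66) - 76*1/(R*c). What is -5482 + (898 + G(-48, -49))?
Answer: -29656871/6468 ≈ -4585.2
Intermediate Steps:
G(R, c) = -25/22 - 76/(R*c) (G(R, c) = 75*(-1/66) - 76/(R*c) = -25/22 - 76/(R*c))
-5482 + (898 + G(-48, -49)) = -5482 + (898 + (-25/22 - 76/(-48*(-49)))) = -5482 + (898 + (-25/22 - 76*(-1/48)*(-1/49))) = -5482 + (898 + (-25/22 - 19/588)) = -5482 + (898 - 7559/6468) = -5482 + 5800705/6468 = -29656871/6468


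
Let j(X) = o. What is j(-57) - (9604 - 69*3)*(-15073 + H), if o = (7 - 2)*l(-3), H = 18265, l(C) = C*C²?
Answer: -29995359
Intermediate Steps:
l(C) = C³
o = -135 (o = (7 - 2)*(-3)³ = 5*(-27) = -135)
j(X) = -135
j(-57) - (9604 - 69*3)*(-15073 + H) = -135 - (9604 - 69*3)*(-15073 + 18265) = -135 - (9604 - 207)*3192 = -135 - 9397*3192 = -135 - 1*29995224 = -135 - 29995224 = -29995359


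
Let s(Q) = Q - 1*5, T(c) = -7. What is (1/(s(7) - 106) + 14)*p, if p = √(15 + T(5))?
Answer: 1455*√2/52 ≈ 39.571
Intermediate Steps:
s(Q) = -5 + Q (s(Q) = Q - 5 = -5 + Q)
p = 2*√2 (p = √(15 - 7) = √8 = 2*√2 ≈ 2.8284)
(1/(s(7) - 106) + 14)*p = (1/((-5 + 7) - 106) + 14)*(2*√2) = (1/(2 - 106) + 14)*(2*√2) = (1/(-104) + 14)*(2*√2) = (-1/104 + 14)*(2*√2) = 1455*(2*√2)/104 = 1455*√2/52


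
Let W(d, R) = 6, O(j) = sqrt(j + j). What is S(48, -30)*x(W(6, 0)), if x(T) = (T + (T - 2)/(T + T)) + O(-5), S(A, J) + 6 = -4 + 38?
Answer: 532/3 + 28*I*sqrt(10) ≈ 177.33 + 88.544*I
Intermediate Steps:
O(j) = sqrt(2)*sqrt(j) (O(j) = sqrt(2*j) = sqrt(2)*sqrt(j))
S(A, J) = 28 (S(A, J) = -6 + (-4 + 38) = -6 + 34 = 28)
x(T) = T + I*sqrt(10) + (-2 + T)/(2*T) (x(T) = (T + (T - 2)/(T + T)) + sqrt(2)*sqrt(-5) = (T + (-2 + T)/((2*T))) + sqrt(2)*(I*sqrt(5)) = (T + (-2 + T)*(1/(2*T))) + I*sqrt(10) = (T + (-2 + T)/(2*T)) + I*sqrt(10) = T + I*sqrt(10) + (-2 + T)/(2*T))
S(48, -30)*x(W(6, 0)) = 28*(1/2 + 6 - 1/6 + I*sqrt(10)) = 28*(19/3 + I*sqrt(10)) = 532/3 + 28*I*sqrt(10)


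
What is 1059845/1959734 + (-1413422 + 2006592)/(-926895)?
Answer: -36018077101/363293529186 ≈ -0.099143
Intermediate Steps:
1059845/1959734 + (-1413422 + 2006592)/(-926895) = 1059845*(1/1959734) + 593170*(-1/926895) = 1059845/1959734 - 118634/185379 = -36018077101/363293529186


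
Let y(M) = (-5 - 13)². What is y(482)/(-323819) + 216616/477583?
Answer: 69989639612/154650449477 ≈ 0.45257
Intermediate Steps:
y(M) = 324 (y(M) = (-18)² = 324)
y(482)/(-323819) + 216616/477583 = 324/(-323819) + 216616/477583 = 324*(-1/323819) + 216616*(1/477583) = -324/323819 + 216616/477583 = 69989639612/154650449477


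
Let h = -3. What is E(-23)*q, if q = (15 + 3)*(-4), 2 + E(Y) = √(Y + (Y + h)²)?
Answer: 144 - 72*√653 ≈ -1695.9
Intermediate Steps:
E(Y) = -2 + √(Y + (-3 + Y)²) (E(Y) = -2 + √(Y + (Y - 3)²) = -2 + √(Y + (-3 + Y)²))
q = -72 (q = 18*(-4) = -72)
E(-23)*q = (-2 + √(-23 + (-3 - 23)²))*(-72) = (-2 + √(-23 + (-26)²))*(-72) = (-2 + √(-23 + 676))*(-72) = (-2 + √653)*(-72) = 144 - 72*√653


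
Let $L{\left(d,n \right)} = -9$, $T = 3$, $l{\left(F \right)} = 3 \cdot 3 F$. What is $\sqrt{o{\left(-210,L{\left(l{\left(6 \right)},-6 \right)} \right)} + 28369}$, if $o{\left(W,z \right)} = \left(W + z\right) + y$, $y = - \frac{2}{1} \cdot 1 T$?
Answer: $4 \sqrt{1759} \approx 167.76$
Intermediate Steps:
$l{\left(F \right)} = 9 F$
$y = -6$ ($y = - \frac{2}{1} \cdot 1 \cdot 3 = \left(-2\right) 1 \cdot 1 \cdot 3 = \left(-2\right) 1 \cdot 3 = \left(-2\right) 3 = -6$)
$o{\left(W,z \right)} = -6 + W + z$ ($o{\left(W,z \right)} = \left(W + z\right) - 6 = -6 + W + z$)
$\sqrt{o{\left(-210,L{\left(l{\left(6 \right)},-6 \right)} \right)} + 28369} = \sqrt{\left(-6 - 210 - 9\right) + 28369} = \sqrt{-225 + 28369} = \sqrt{28144} = 4 \sqrt{1759}$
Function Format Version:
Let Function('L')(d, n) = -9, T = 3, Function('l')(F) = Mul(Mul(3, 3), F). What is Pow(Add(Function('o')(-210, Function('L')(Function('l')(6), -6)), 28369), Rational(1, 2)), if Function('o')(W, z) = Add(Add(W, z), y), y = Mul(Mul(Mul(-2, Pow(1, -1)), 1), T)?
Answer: Mul(4, Pow(1759, Rational(1, 2))) ≈ 167.76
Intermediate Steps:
Function('l')(F) = Mul(9, F)
y = -6 (y = Mul(Mul(Mul(-2, Pow(1, -1)), 1), 3) = Mul(Mul(Mul(-2, 1), 1), 3) = Mul(Mul(-2, 1), 3) = Mul(-2, 3) = -6)
Function('o')(W, z) = Add(-6, W, z) (Function('o')(W, z) = Add(Add(W, z), -6) = Add(-6, W, z))
Pow(Add(Function('o')(-210, Function('L')(Function('l')(6), -6)), 28369), Rational(1, 2)) = Pow(Add(Add(-6, -210, -9), 28369), Rational(1, 2)) = Pow(Add(-225, 28369), Rational(1, 2)) = Pow(28144, Rational(1, 2)) = Mul(4, Pow(1759, Rational(1, 2)))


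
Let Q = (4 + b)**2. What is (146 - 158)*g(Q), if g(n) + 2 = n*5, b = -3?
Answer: -36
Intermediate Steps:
Q = 1 (Q = (4 - 3)**2 = 1**2 = 1)
g(n) = -2 + 5*n (g(n) = -2 + n*5 = -2 + 5*n)
(146 - 158)*g(Q) = (146 - 158)*(-2 + 5*1) = -12*(-2 + 5) = -12*3 = -36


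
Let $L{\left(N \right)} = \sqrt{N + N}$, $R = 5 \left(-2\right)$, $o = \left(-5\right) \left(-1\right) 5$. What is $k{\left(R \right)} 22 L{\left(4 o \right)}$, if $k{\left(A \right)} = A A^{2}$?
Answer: $- 220000 \sqrt{2} \approx -3.1113 \cdot 10^{5}$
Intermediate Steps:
$o = 25$ ($o = 5 \cdot 5 = 25$)
$R = -10$
$L{\left(N \right)} = \sqrt{2} \sqrt{N}$ ($L{\left(N \right)} = \sqrt{2 N} = \sqrt{2} \sqrt{N}$)
$k{\left(A \right)} = A^{3}$
$k{\left(R \right)} 22 L{\left(4 o \right)} = \left(-10\right)^{3} \cdot 22 \sqrt{2} \sqrt{4 \cdot 25} = \left(-1000\right) 22 \sqrt{2} \sqrt{100} = - 22000 \sqrt{2} \cdot 10 = - 22000 \cdot 10 \sqrt{2} = - 220000 \sqrt{2}$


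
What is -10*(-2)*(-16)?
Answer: -320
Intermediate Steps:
-10*(-2)*(-16) = 20*(-16) = -320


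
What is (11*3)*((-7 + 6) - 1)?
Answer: -66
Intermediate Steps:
(11*3)*((-7 + 6) - 1) = 33*(-1 - 1) = 33*(-2) = -66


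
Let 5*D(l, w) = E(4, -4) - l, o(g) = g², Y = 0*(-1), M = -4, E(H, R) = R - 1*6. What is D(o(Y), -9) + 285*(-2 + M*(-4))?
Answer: 3988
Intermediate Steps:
E(H, R) = -6 + R (E(H, R) = R - 6 = -6 + R)
Y = 0
D(l, w) = -2 - l/5 (D(l, w) = ((-6 - 4) - l)/5 = (-10 - l)/5 = -2 - l/5)
D(o(Y), -9) + 285*(-2 + M*(-4)) = (-2 - ⅕*0²) + 285*(-2 - 4*(-4)) = (-2 - ⅕*0) + 285*(-2 + 16) = (-2 + 0) + 285*14 = -2 + 3990 = 3988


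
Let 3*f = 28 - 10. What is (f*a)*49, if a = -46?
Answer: -13524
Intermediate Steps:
f = 6 (f = (28 - 10)/3 = (⅓)*18 = 6)
(f*a)*49 = (6*(-46))*49 = -276*49 = -13524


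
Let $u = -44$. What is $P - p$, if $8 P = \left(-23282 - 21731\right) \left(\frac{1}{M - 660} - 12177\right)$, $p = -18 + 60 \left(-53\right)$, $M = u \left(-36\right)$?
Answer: $\frac{506489524727}{7392} \approx 6.8519 \cdot 10^{7}$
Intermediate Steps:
$M = 1584$ ($M = \left(-44\right) \left(-36\right) = 1584$)
$p = -3198$ ($p = -18 - 3180 = -3198$)
$P = \frac{506465885111}{7392}$ ($P = \frac{\left(-23282 - 21731\right) \left(\frac{1}{1584 - 660} - 12177\right)}{8} = \frac{\left(-45013\right) \left(\frac{1}{924} - 12177\right)}{8} = \frac{\left(-45013\right) \left(- \frac{11251547}{924}\right)}{8} = \frac{1}{8} \cdot \frac{506465885111}{924} = \frac{506465885111}{7392} \approx 6.8515 \cdot 10^{7}$)
$P - p = \frac{506465885111}{7392} - -3198 = \frac{506465885111}{7392} + 3198 = \frac{506489524727}{7392}$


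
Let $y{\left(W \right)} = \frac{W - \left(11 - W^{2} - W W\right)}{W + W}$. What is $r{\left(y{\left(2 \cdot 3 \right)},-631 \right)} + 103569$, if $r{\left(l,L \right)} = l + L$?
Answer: $\frac{1235323}{12} \approx 1.0294 \cdot 10^{5}$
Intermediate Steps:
$y{\left(W \right)} = \frac{-11 + W + 2 W^{2}}{2 W}$ ($y{\left(W \right)} = \frac{W + \left(\left(W^{2} + W^{2}\right) - 11\right)}{2 W} = \left(W + \left(2 W^{2} - 11\right)\right) \frac{1}{2 W} = \left(W + \left(-11 + 2 W^{2}\right)\right) \frac{1}{2 W} = \left(-11 + W + 2 W^{2}\right) \frac{1}{2 W} = \frac{-11 + W + 2 W^{2}}{2 W}$)
$r{\left(l,L \right)} = L + l$
$r{\left(y{\left(2 \cdot 3 \right)},-631 \right)} + 103569 = \left(-631 + \left(\frac{1}{2} + 2 \cdot 3 - \frac{11}{2 \cdot 2 \cdot 3}\right)\right) + 103569 = \left(-631 + \left(\frac{1}{2} + 6 - \frac{11}{2 \cdot 6}\right)\right) + 103569 = \left(-631 + \left(\frac{1}{2} + 6 - \frac{11}{12}\right)\right) + 103569 = \left(-631 + \frac{67}{12}\right) + 103569 = - \frac{7505}{12} + 103569 = \frac{1235323}{12}$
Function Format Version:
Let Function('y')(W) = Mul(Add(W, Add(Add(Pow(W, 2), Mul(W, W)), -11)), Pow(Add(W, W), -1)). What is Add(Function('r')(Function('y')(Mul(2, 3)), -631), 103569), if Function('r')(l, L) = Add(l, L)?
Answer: Rational(1235323, 12) ≈ 1.0294e+5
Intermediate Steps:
Function('y')(W) = Mul(Rational(1, 2), Pow(W, -1), Add(-11, W, Mul(2, Pow(W, 2)))) (Function('y')(W) = Mul(Add(W, Add(Add(Pow(W, 2), Pow(W, 2)), -11)), Pow(Mul(2, W), -1)) = Mul(Add(W, Add(Mul(2, Pow(W, 2)), -11)), Mul(Rational(1, 2), Pow(W, -1))) = Mul(Add(W, Add(-11, Mul(2, Pow(W, 2)))), Mul(Rational(1, 2), Pow(W, -1))) = Mul(Add(-11, W, Mul(2, Pow(W, 2))), Mul(Rational(1, 2), Pow(W, -1))) = Mul(Rational(1, 2), Pow(W, -1), Add(-11, W, Mul(2, Pow(W, 2)))))
Function('r')(l, L) = Add(L, l)
Add(Function('r')(Function('y')(Mul(2, 3)), -631), 103569) = Add(Add(-631, Add(Rational(1, 2), Mul(2, 3), Mul(Rational(-11, 2), Pow(Mul(2, 3), -1)))), 103569) = Add(Add(-631, Add(Rational(1, 2), 6, Mul(Rational(-11, 2), Pow(6, -1)))), 103569) = Add(Add(-631, Add(Rational(1, 2), 6, Mul(Rational(-11, 2), Rational(1, 6)))), 103569) = Add(Add(-631, Add(Rational(1, 2), 6, Rational(-11, 12))), 103569) = Add(Add(-631, Rational(67, 12)), 103569) = Add(Rational(-7505, 12), 103569) = Rational(1235323, 12)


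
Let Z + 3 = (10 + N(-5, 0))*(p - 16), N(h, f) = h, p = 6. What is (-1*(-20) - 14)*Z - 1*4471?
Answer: -4789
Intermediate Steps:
Z = -53 (Z = -3 + (10 - 5)*(6 - 16) = -3 + 5*(-10) = -3 - 50 = -53)
(-1*(-20) - 14)*Z - 1*4471 = (-1*(-20) - 14)*(-53) - 1*4471 = (20 - 14)*(-53) - 4471 = 6*(-53) - 4471 = -318 - 4471 = -4789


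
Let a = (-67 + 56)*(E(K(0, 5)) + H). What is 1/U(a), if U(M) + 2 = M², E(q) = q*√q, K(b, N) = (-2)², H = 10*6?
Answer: 1/559502 ≈ 1.7873e-6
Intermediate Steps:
H = 60
K(b, N) = 4
E(q) = q^(3/2)
a = -748 (a = (-67 + 56)*(4^(3/2) + 60) = -11*(8 + 60) = -11*68 = -748)
U(M) = -2 + M²
1/U(a) = 1/(-2 + (-748)²) = 1/(-2 + 559504) = 1/559502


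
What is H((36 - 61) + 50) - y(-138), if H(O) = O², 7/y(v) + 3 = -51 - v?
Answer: 7499/12 ≈ 624.92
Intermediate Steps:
y(v) = 7/(-54 - v) (y(v) = 7/(-3 + (-51 - v)) = 7/(-54 - v))
H((36 - 61) + 50) - y(-138) = ((36 - 61) + 50)² - (-7)/(54 - 138) = (-25 + 50)² - (-7)/(-84) = 25² - (-7)*(-1)/84 = 625 - 1*1/12 = 625 - 1/12 = 7499/12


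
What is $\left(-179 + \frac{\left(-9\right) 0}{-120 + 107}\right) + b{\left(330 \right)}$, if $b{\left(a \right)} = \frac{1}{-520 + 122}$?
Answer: $- \frac{71243}{398} \approx -179.0$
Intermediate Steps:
$b{\left(a \right)} = - \frac{1}{398}$ ($b{\left(a \right)} = \frac{1}{-398} = - \frac{1}{398}$)
$\left(-179 + \frac{\left(-9\right) 0}{-120 + 107}\right) + b{\left(330 \right)} = \left(-179 + \frac{\left(-9\right) 0}{-120 + 107}\right) - \frac{1}{398} = \left(-179 + \frac{1}{-13} \cdot 0\right) - \frac{1}{398} = \left(-179 - 0\right) - \frac{1}{398} = \left(-179 + 0\right) - \frac{1}{398} = -179 - \frac{1}{398} = - \frac{71243}{398}$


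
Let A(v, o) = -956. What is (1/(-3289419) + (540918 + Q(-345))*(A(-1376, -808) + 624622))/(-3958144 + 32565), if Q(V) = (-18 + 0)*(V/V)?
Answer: -1109655695540208599/12912874148601 ≈ -85934.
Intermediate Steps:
Q(V) = -18 (Q(V) = -18*1 = -18)
(1/(-3289419) + (540918 + Q(-345))*(A(-1376, -808) + 624622))/(-3958144 + 32565) = (1/(-3289419) + (540918 - 18)*(-956 + 624622))/(-3958144 + 32565) = (-1/3289419 + 540900*623666)/(-3925579) = (-1/3289419 + 337340939400)*(-1/3925579) = (1109655695540208599/3289419)*(-1/3925579) = -1109655695540208599/12912874148601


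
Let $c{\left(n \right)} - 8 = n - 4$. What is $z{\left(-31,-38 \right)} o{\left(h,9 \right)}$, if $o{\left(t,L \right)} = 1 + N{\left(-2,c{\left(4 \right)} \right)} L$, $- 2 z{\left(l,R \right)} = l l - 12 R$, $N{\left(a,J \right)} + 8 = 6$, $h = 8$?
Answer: $\frac{24089}{2} \approx 12045.0$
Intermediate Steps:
$c{\left(n \right)} = 4 + n$ ($c{\left(n \right)} = 8 + \left(n - 4\right) = 8 + \left(-4 + n\right) = 4 + n$)
$N{\left(a,J \right)} = -2$ ($N{\left(a,J \right)} = -8 + 6 = -2$)
$z{\left(l,R \right)} = 6 R - \frac{l^{2}}{2}$ ($z{\left(l,R \right)} = - \frac{l l - 12 R}{2} = - \frac{l^{2} - 12 R}{2} = 6 R - \frac{l^{2}}{2}$)
$o{\left(t,L \right)} = 1 - 2 L$
$z{\left(-31,-38 \right)} o{\left(h,9 \right)} = \left(6 \left(-38\right) - \frac{\left(-31\right)^{2}}{2}\right) \left(1 - 18\right) = \left(-228 - \frac{961}{2}\right) \left(1 - 18\right) = \left(-228 - \frac{961}{2}\right) \left(-17\right) = \left(- \frac{1417}{2}\right) \left(-17\right) = \frac{24089}{2}$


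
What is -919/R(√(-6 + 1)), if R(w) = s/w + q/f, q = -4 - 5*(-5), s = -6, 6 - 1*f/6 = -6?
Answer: -771960/20981 + 3176064*I*√5/20981 ≈ -36.793 + 338.49*I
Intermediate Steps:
f = 72 (f = 36 - 6*(-6) = 36 + 36 = 72)
q = 21 (q = -4 + 25 = 21)
R(w) = 7/24 - 6/w (R(w) = -6/w + 21/72 = -6/w + 21*(1/72) = -6/w + 7/24 = 7/24 - 6/w)
-919/R(√(-6 + 1)) = -919/(7/24 - 6/√(-6 + 1)) = -919/(7/24 - 6*(-I*√5/5)) = -919/(7/24 - (-6)*I*√5/5) = -919/(7/24 + 6*I*√5/5)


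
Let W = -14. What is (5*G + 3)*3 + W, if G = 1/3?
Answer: 0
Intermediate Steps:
G = ⅓ ≈ 0.33333
(5*G + 3)*3 + W = (5*(⅓) + 3)*3 - 14 = (5/3 + 3)*3 - 14 = (14/3)*3 - 14 = 14 - 14 = 0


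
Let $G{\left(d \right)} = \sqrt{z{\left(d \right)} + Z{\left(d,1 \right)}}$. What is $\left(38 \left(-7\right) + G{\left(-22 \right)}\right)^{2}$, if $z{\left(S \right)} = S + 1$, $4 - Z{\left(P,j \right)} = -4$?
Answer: $\left(266 - i \sqrt{13}\right)^{2} \approx 70743.0 - 1918.0 i$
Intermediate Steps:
$Z{\left(P,j \right)} = 8$ ($Z{\left(P,j \right)} = 4 - -4 = 4 + 4 = 8$)
$z{\left(S \right)} = 1 + S$
$G{\left(d \right)} = \sqrt{9 + d}$ ($G{\left(d \right)} = \sqrt{\left(1 + d\right) + 8} = \sqrt{9 + d}$)
$\left(38 \left(-7\right) + G{\left(-22 \right)}\right)^{2} = \left(38 \left(-7\right) + \sqrt{9 - 22}\right)^{2} = \left(-266 + \sqrt{-13}\right)^{2} = \left(-266 + i \sqrt{13}\right)^{2}$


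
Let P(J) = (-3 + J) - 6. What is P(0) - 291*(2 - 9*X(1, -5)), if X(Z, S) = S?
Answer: -13686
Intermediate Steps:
P(J) = -9 + J
P(0) - 291*(2 - 9*X(1, -5)) = (-9 + 0) - 291*(2 - 9*(-5)) = -9 - 291*(2 + 45) = -9 - 291*47 = -9 - 13677 = -13686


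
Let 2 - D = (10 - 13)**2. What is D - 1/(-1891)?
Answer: -13236/1891 ≈ -6.9995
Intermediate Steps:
D = -7 (D = 2 - (10 - 13)**2 = 2 - 1*(-3)**2 = 2 - 1*9 = 2 - 9 = -7)
D - 1/(-1891) = -7 - 1/(-1891) = -7 - 1*(-1/1891) = -7 + 1/1891 = -13236/1891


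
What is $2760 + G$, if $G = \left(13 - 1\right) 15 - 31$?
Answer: $2909$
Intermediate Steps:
$G = 149$ ($G = \left(13 - 1\right) 15 - 31 = 12 \cdot 15 - 31 = 180 - 31 = 149$)
$2760 + G = 2760 + 149 = 2909$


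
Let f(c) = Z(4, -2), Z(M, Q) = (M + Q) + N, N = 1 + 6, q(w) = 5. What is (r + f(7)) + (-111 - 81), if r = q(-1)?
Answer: -178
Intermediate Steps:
r = 5
N = 7
Z(M, Q) = 7 + M + Q (Z(M, Q) = (M + Q) + 7 = 7 + M + Q)
f(c) = 9 (f(c) = 7 + 4 - 2 = 9)
(r + f(7)) + (-111 - 81) = (5 + 9) + (-111 - 81) = 14 - 192 = -178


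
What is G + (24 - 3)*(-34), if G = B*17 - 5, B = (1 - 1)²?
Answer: -719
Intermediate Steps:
B = 0 (B = 0² = 0)
G = -5 (G = 0*17 - 5 = 0 - 5 = -5)
G + (24 - 3)*(-34) = -5 + (24 - 3)*(-34) = -5 + 21*(-34) = -5 - 714 = -719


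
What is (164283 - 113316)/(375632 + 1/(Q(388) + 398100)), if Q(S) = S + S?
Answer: 20329513092/149830589633 ≈ 0.13568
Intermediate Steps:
Q(S) = 2*S
(164283 - 113316)/(375632 + 1/(Q(388) + 398100)) = (164283 - 113316)/(375632 + 1/(2*388 + 398100)) = 50967/(375632 + 1/(776 + 398100)) = 50967/(375632 + 1/398876) = 50967/(149830589633/398876) = 50967*(398876/149830589633) = 20329513092/149830589633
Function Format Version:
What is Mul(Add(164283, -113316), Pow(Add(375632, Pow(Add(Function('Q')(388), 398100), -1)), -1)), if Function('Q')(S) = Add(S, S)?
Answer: Rational(20329513092, 149830589633) ≈ 0.13568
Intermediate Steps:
Function('Q')(S) = Mul(2, S)
Mul(Add(164283, -113316), Pow(Add(375632, Pow(Add(Function('Q')(388), 398100), -1)), -1)) = Mul(Add(164283, -113316), Pow(Add(375632, Pow(Add(Mul(2, 388), 398100), -1)), -1)) = Mul(50967, Pow(Add(375632, Pow(Add(776, 398100), -1)), -1)) = Mul(50967, Pow(Add(375632, Pow(398876, -1)), -1)) = Mul(50967, Pow(Add(375632, Rational(1, 398876)), -1)) = Mul(50967, Pow(Rational(149830589633, 398876), -1)) = Mul(50967, Rational(398876, 149830589633)) = Rational(20329513092, 149830589633)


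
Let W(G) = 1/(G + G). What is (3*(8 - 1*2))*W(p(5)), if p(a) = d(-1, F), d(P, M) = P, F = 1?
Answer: -9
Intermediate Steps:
p(a) = -1
W(G) = 1/(2*G)
(3*(8 - 1*2))*W(p(5)) = (3*(8 - 1*2))*((1/2)/(-1)) = (3*(8 - 2))*((1/2)*(-1)) = (3*6)*(-1/2) = 18*(-1/2) = -9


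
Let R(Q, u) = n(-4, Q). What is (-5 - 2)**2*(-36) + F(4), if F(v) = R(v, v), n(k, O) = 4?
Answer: -1760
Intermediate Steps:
R(Q, u) = 4
F(v) = 4
(-5 - 2)**2*(-36) + F(4) = (-5 - 2)**2*(-36) + 4 = (-7)**2*(-36) + 4 = 49*(-36) + 4 = -1764 + 4 = -1760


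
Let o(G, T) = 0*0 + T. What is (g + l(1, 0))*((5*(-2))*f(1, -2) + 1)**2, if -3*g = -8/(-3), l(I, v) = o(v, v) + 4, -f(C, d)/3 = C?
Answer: 26908/9 ≈ 2989.8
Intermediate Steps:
o(G, T) = T (o(G, T) = 0 + T = T)
f(C, d) = -3*C
l(I, v) = 4 + v (l(I, v) = v + 4 = 4 + v)
g = -8/9 (g = -(-8)/(3*(-3)) = -(-8)*(-1)/(3*3) = -1/3*8/3 = -8/9 ≈ -0.88889)
(g + l(1, 0))*((5*(-2))*f(1, -2) + 1)**2 = (-8/9 + (4 + 0))*((5*(-2))*(-3*1) + 1)**2 = (-8/9 + 4)*(-10*(-3) + 1)**2 = 28*(30 + 1)**2/9 = (28/9)*31**2 = (28/9)*961 = 26908/9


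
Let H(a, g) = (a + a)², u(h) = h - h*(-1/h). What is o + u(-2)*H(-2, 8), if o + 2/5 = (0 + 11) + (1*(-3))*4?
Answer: -87/5 ≈ -17.400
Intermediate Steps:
u(h) = 1 + h (u(h) = h - 1*(-1) = h + 1 = 1 + h)
H(a, g) = 4*a² (H(a, g) = (2*a)² = 4*a²)
o = -7/5 (o = -⅖ + ((0 + 11) + (1*(-3))*4) = -⅖ + (11 - 3*4) = -⅖ + (11 - 12) = -⅖ - 1 = -7/5 ≈ -1.4000)
o + u(-2)*H(-2, 8) = -7/5 + (1 - 2)*(4*(-2)²) = -7/5 - 4*4 = -7/5 - 1*16 = -7/5 - 16 = -87/5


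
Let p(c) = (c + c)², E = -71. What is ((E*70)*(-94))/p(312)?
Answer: 116795/97344 ≈ 1.1998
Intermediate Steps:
p(c) = 4*c² (p(c) = (2*c)² = 4*c²)
((E*70)*(-94))/p(312) = (-71*70*(-94))/((4*312²)) = (-4970*(-94))/((4*97344)) = 467180/389376 = 467180*(1/389376) = 116795/97344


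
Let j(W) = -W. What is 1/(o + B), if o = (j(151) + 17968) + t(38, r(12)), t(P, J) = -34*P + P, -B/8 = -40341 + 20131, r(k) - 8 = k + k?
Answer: 1/178243 ≈ 5.6103e-6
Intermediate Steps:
r(k) = 8 + 2*k (r(k) = 8 + (k + k) = 8 + 2*k)
B = 161680 (B = -8*(-40341 + 20131) = -8*(-20210) = 161680)
t(P, J) = -33*P
o = 16563 (o = (-1*151 + 17968) - 33*38 = (-151 + 17968) - 1254 = 17817 - 1254 = 16563)
1/(o + B) = 1/(16563 + 161680) = 1/178243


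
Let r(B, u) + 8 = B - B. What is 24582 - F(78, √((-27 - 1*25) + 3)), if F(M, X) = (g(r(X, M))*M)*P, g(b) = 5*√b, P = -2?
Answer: 24582 + 1560*I*√2 ≈ 24582.0 + 2206.2*I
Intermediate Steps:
r(B, u) = -8 (r(B, u) = -8 + (B - B) = -8 + 0 = -8)
F(M, X) = -20*I*M*√2 (F(M, X) = ((5*√(-8))*M)*(-2) = ((5*(2*I*√2))*M)*(-2) = ((10*I*√2)*M)*(-2) = (10*I*M*√2)*(-2) = -20*I*M*√2)
24582 - F(78, √((-27 - 1*25) + 3)) = 24582 - (-20)*I*78*√2 = 24582 - (-1560)*I*√2 = 24582 + 1560*I*√2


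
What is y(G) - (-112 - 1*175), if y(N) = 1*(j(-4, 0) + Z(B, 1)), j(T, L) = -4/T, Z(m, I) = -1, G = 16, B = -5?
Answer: 287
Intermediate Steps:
y(N) = 0 (y(N) = 1*(-4/(-4) - 1) = 1*(-4*(-¼) - 1) = 1*(1 - 1) = 1*0 = 0)
y(G) - (-112 - 1*175) = 0 - (-112 - 1*175) = 0 - (-112 - 175) = 0 - 1*(-287) = 0 + 287 = 287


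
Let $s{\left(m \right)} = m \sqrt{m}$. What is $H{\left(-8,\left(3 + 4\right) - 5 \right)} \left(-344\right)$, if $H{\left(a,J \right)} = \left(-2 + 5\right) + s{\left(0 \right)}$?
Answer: $-1032$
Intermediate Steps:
$s{\left(m \right)} = m^{\frac{3}{2}}$
$H{\left(a,J \right)} = 3$ ($H{\left(a,J \right)} = \left(-2 + 5\right) + 0^{\frac{3}{2}} = 3 + 0 = 3$)
$H{\left(-8,\left(3 + 4\right) - 5 \right)} \left(-344\right) = 3 \left(-344\right) = -1032$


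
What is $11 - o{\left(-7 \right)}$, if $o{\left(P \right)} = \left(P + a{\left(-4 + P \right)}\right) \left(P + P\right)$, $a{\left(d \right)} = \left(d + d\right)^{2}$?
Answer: $6689$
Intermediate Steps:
$a{\left(d \right)} = 4 d^{2}$ ($a{\left(d \right)} = \left(2 d\right)^{2} = 4 d^{2}$)
$o{\left(P \right)} = 2 P \left(P + 4 \left(-4 + P\right)^{2}\right)$ ($o{\left(P \right)} = \left(P + 4 \left(-4 + P\right)^{2}\right) \left(P + P\right) = \left(P + 4 \left(-4 + P\right)^{2}\right) 2 P = 2 P \left(P + 4 \left(-4 + P\right)^{2}\right)$)
$11 - o{\left(-7 \right)} = 11 - 2 \left(-7\right) \left(-7 + 4 \left(-4 - 7\right)^{2}\right) = 11 - 2 \left(-7\right) \left(-7 + 4 \left(-11\right)^{2}\right) = 11 - 2 \left(-7\right) \left(-7 + 4 \cdot 121\right) = 11 - 2 \left(-7\right) \left(-7 + 484\right) = 11 - 2 \left(-7\right) 477 = 11 - -6678 = 11 + 6678 = 6689$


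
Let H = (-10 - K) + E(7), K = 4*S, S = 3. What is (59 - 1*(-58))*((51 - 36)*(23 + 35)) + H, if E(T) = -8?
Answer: 101760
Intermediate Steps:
K = 12 (K = 4*3 = 12)
H = -30 (H = (-10 - 1*12) - 8 = (-10 - 12) - 8 = -22 - 8 = -30)
(59 - 1*(-58))*((51 - 36)*(23 + 35)) + H = (59 - 1*(-58))*((51 - 36)*(23 + 35)) - 30 = (59 + 58)*(15*58) - 30 = 117*870 - 30 = 101790 - 30 = 101760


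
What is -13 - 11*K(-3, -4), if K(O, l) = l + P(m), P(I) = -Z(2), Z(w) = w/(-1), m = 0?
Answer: 9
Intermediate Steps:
Z(w) = -w (Z(w) = w*(-1) = -w)
P(I) = 2 (P(I) = -(-1)*2 = -1*(-2) = 2)
K(O, l) = 2 + l (K(O, l) = l + 2 = 2 + l)
-13 - 11*K(-3, -4) = -13 - 11*(2 - 4) = -13 - 11*(-2) = -13 + 22 = 9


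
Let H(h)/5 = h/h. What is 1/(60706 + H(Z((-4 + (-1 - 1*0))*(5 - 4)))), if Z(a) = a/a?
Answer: 1/60711 ≈ 1.6471e-5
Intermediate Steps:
Z(a) = 1
H(h) = 5 (H(h) = 5*(h/h) = 5*1 = 5)
1/(60706 + H(Z((-4 + (-1 - 1*0))*(5 - 4)))) = 1/(60706 + 5) = 1/60711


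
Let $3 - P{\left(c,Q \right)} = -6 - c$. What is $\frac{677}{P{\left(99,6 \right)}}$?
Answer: $\frac{677}{108} \approx 6.2685$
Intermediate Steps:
$P{\left(c,Q \right)} = 9 + c$ ($P{\left(c,Q \right)} = 3 - \left(-6 - c\right) = 3 + \left(6 + c\right) = 9 + c$)
$\frac{677}{P{\left(99,6 \right)}} = \frac{677}{9 + 99} = \frac{677}{108}$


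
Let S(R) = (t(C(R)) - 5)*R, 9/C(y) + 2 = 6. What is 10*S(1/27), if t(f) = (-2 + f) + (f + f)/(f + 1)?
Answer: -875/702 ≈ -1.2464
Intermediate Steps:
C(y) = 9/4 (C(y) = 9/(-2 + 6) = 9/4)
t(f) = -2 + f + 2*f/(1 + f) (t(f) = (-2 + f) + (2*f)/(1 + f) = (-2 + f) + 2*f/(1 + f) = -2 + f + 2*f/(1 + f))
S(R) = -175*R/52 (S(R) = ((-2 + 9/4 + (9/4)²)/(1 + 9/4) - 5)*R = ((-2 + 9/4 + 81/16)/(13/4) - 5)*R = ((4/13)*(85/16) - 5)*R = (85/52 - 5)*R = -175*R/52)
10*S(1/27) = 10*(-175/52/27) = 10*(-175/52*1/27) = 10*(-175/1404) = -875/702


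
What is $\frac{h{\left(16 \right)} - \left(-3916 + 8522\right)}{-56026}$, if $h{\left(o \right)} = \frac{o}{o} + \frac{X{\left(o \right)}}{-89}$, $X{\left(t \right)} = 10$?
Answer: $\frac{409855}{4986314} \approx 0.082196$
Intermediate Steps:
$h{\left(o \right)} = \frac{79}{89}$ ($h{\left(o \right)} = \frac{o}{o} + \frac{10}{-89} = 1 + 10 \left(- \frac{1}{89}\right) = 1 - \frac{10}{89} = \frac{79}{89}$)
$\frac{h{\left(16 \right)} - \left(-3916 + 8522\right)}{-56026} = \frac{\frac{79}{89} - \left(-3916 + 8522\right)}{-56026} = \left(\frac{79}{89} - 4606\right) \left(- \frac{1}{56026}\right) = \left(- \frac{409855}{89}\right) \left(- \frac{1}{56026}\right) = \frac{409855}{4986314}$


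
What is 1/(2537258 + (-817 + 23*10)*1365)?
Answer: 1/1736003 ≈ 5.7604e-7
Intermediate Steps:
1/(2537258 + (-817 + 23*10)*1365) = 1/(2537258 + (-817 + 230)*1365) = 1/(2537258 - 587*1365) = 1/(2537258 - 801255) = 1/1736003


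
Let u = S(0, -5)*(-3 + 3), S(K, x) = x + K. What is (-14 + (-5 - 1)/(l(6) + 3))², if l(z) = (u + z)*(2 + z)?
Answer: 57600/289 ≈ 199.31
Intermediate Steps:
S(K, x) = K + x
u = 0 (u = (0 - 5)*(-3 + 3) = -5*0 = 0)
l(z) = z*(2 + z) (l(z) = (0 + z)*(2 + z) = z*(2 + z))
(-14 + (-5 - 1)/(l(6) + 3))² = (-14 + (-5 - 1)/(6*(2 + 6) + 3))² = (-14 - 6/(6*8 + 3))² = (-14 - 6/(48 + 3))² = (-14 - 6/51)² = (-14 - 6*1/51)² = (-14 - 2/17)² = (-240/17)² = 57600/289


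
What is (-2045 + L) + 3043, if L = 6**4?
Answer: 2294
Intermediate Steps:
L = 1296
(-2045 + L) + 3043 = (-2045 + 1296) + 3043 = -749 + 3043 = 2294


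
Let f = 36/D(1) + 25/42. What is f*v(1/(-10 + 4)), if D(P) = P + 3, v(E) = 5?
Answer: 2015/42 ≈ 47.976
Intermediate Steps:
D(P) = 3 + P
f = 403/42 (f = 36/(3 + 1) + 25/42 = 36/4 + 25*(1/42) = 36*(¼) + 25/42 = 9 + 25/42 = 403/42 ≈ 9.5952)
f*v(1/(-10 + 4)) = (403/42)*5 = 2015/42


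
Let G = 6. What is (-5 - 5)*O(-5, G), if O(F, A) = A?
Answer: -60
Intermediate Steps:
(-5 - 5)*O(-5, G) = (-5 - 5)*6 = -10*6 = -60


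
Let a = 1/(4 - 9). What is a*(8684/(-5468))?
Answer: 2171/6835 ≈ 0.31763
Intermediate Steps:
a = -1/5 (a = 1/(-5) = -1/5 ≈ -0.20000)
a*(8684/(-5468)) = -8684/(5*(-5468)) = -8684*(-1)/(5*5468) = -1/5*(-2171/1367) = 2171/6835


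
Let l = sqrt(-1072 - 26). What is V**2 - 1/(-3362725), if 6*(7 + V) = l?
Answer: 124420827/6725450 - 7*I*sqrt(122) ≈ 18.5 - 77.318*I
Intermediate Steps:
l = 3*I*sqrt(122) (l = sqrt(-1098) = 3*I*sqrt(122) ≈ 33.136*I)
V = -7 + I*sqrt(122)/2 (V = -7 + (3*I*sqrt(122))/6 = -7 + I*sqrt(122)/2 ≈ -7.0 + 5.5227*I)
V**2 - 1/(-3362725) = (-7 + I*sqrt(122)/2)**2 - 1/(-3362725) = (-7 + I*sqrt(122)/2)**2 - 1*(-1/3362725) = (-7 + I*sqrt(122)/2)**2 + 1/3362725 = 1/3362725 + (-7 + I*sqrt(122)/2)**2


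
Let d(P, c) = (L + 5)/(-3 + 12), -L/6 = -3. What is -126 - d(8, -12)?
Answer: -1157/9 ≈ -128.56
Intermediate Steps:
L = 18 (L = -6*(-3) = 18)
d(P, c) = 23/9 (d(P, c) = (18 + 5)/(-3 + 12) = 23/9)
-126 - d(8, -12) = -126 - 1*23/9 = -126 - 23/9 = -1157/9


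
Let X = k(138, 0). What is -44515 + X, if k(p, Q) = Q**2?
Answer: -44515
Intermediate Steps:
X = 0 (X = 0**2 = 0)
-44515 + X = -44515 + 0 = -44515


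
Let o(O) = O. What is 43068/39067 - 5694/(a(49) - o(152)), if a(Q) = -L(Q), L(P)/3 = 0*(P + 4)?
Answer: 114496917/2969092 ≈ 38.563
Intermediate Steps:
L(P) = 0 (L(P) = 3*(0*(P + 4)) = 3*(0*(4 + P)) = 3*0 = 0)
a(Q) = 0 (a(Q) = -1*0 = 0)
43068/39067 - 5694/(a(49) - o(152)) = 43068/39067 - 5694/(0 - 1*152) = 43068*(1/39067) - 5694/(0 - 152) = 43068/39067 - 5694/(-152) = 43068/39067 - 5694*(-1/152) = 43068/39067 + 2847/76 = 114496917/2969092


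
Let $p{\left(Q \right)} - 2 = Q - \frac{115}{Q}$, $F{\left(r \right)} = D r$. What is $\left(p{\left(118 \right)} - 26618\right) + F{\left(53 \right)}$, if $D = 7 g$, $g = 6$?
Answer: $- \frac{2864211}{118} \approx -24273.0$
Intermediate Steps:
$D = 42$ ($D = 7 \cdot 6 = 42$)
$F{\left(r \right)} = 42 r$
$p{\left(Q \right)} = 2 + Q - \frac{115}{Q}$ ($p{\left(Q \right)} = 2 + \left(Q - \frac{115}{Q}\right) = 2 + Q - \frac{115}{Q}$)
$\left(p{\left(118 \right)} - 26618\right) + F{\left(53 \right)} = \left(\left(2 + 118 - \frac{115}{118}\right) - 26618\right) + 42 \cdot 53 = \left(\left(2 + 118 - \frac{115}{118}\right) - 26618\right) + 2226 = \left(\frac{14045}{118} - 26618\right) + 2226 = - \frac{3126879}{118} + 2226 = - \frac{2864211}{118}$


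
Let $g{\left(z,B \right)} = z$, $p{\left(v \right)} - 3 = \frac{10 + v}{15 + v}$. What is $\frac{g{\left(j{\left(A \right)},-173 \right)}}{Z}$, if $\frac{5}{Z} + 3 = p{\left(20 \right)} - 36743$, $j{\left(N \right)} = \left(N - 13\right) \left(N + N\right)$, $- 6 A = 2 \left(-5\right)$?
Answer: $\frac{17489260}{63} \approx 2.7761 \cdot 10^{5}$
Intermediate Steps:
$p{\left(v \right)} = 3 + \frac{10 + v}{15 + v}$
$A = \frac{5}{3}$ ($A = - \frac{2 \left(-5\right)}{6} = \left(- \frac{1}{6}\right) \left(-10\right) = \frac{5}{3} \approx 1.6667$)
$j{\left(N \right)} = 2 N \left(-13 + N\right)$ ($j{\left(N \right)} = \left(-13 + N\right) 2 N = 2 N \left(-13 + N\right)$)
$Z = - \frac{7}{51439}$ ($Z = \frac{5}{-3 - \left(36743 - \frac{55 + 4 \cdot 20}{15 + 20}\right)} = \frac{5}{-3 - \left(36743 - \frac{55 + 80}{35}\right)} = \frac{5}{-3 + \left(\frac{1}{35} \cdot 135 - 36743\right)} = \frac{5}{-3 + \left(\frac{27}{7} - 36743\right)} = \frac{5}{-3 - \frac{257174}{7}} = \frac{5}{- \frac{257195}{7}} = 5 \left(- \frac{7}{257195}\right) = - \frac{7}{51439} \approx -0.00013608$)
$\frac{g{\left(j{\left(A \right)},-173 \right)}}{Z} = \frac{2 \cdot \frac{5}{3} \left(-13 + \frac{5}{3}\right)}{- \frac{7}{51439}} = 2 \cdot \frac{5}{3} \left(- \frac{34}{3}\right) \left(- \frac{51439}{7}\right) = \left(- \frac{340}{9}\right) \left(- \frac{51439}{7}\right) = \frac{17489260}{63}$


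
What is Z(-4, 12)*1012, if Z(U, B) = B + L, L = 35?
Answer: 47564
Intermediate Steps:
Z(U, B) = 35 + B (Z(U, B) = B + 35 = 35 + B)
Z(-4, 12)*1012 = (35 + 12)*1012 = 47*1012 = 47564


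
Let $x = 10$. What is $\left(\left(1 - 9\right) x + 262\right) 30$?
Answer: $5460$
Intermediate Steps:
$\left(\left(1 - 9\right) x + 262\right) 30 = \left(\left(1 - 9\right) 10 + 262\right) 30 = \left(\left(-8\right) 10 + 262\right) 30 = \left(-80 + 262\right) 30 = 182 \cdot 30 = 5460$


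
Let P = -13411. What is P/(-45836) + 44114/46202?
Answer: 1320812163/1058857436 ≈ 1.2474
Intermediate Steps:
P/(-45836) + 44114/46202 = -13411/(-45836) + 44114/46202 = -13411*(-1/45836) + 44114*(1/46202) = 13411/45836 + 22057/23101 = 1320812163/1058857436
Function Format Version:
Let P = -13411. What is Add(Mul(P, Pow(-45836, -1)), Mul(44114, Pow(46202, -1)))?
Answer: Rational(1320812163, 1058857436) ≈ 1.2474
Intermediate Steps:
Add(Mul(P, Pow(-45836, -1)), Mul(44114, Pow(46202, -1))) = Add(Mul(-13411, Pow(-45836, -1)), Mul(44114, Pow(46202, -1))) = Add(Mul(-13411, Rational(-1, 45836)), Mul(44114, Rational(1, 46202))) = Add(Rational(13411, 45836), Rational(22057, 23101)) = Rational(1320812163, 1058857436)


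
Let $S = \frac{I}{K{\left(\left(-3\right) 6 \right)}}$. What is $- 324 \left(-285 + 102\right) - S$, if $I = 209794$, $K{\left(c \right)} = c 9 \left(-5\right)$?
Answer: $\frac{23908363}{405} \approx 59033.0$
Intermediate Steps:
$K{\left(c \right)} = - 45 c$ ($K{\left(c \right)} = 9 c \left(-5\right) = - 45 c$)
$S = \frac{104897}{405}$ ($S = \frac{209794}{\left(-45\right) \left(\left(-3\right) 6\right)} = \frac{209794}{\left(-45\right) \left(-18\right)} = \frac{209794}{810} = 209794 \cdot \frac{1}{810} = \frac{104897}{405} \approx 259.0$)
$- 324 \left(-285 + 102\right) - S = - 324 \left(-285 + 102\right) - \frac{104897}{405} = \left(-324\right) \left(-183\right) - \frac{104897}{405} = 59292 - \frac{104897}{405} = \frac{23908363}{405}$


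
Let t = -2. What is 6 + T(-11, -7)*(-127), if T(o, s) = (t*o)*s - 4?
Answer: 20072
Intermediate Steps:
T(o, s) = -4 - 2*o*s (T(o, s) = (-2*o)*s - 4 = -2*o*s - 4 = -4 - 2*o*s)
6 + T(-11, -7)*(-127) = 6 + (-4 - 2*(-11)*(-7))*(-127) = 6 + (-4 - 154)*(-127) = 6 - 158*(-127) = 6 + 20066 = 20072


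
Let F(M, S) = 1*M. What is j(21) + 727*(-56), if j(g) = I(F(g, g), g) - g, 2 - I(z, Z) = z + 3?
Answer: -40755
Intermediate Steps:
F(M, S) = M
I(z, Z) = -1 - z (I(z, Z) = 2 - (z + 3) = 2 - (3 + z) = 2 + (-3 - z) = -1 - z)
j(g) = -1 - 2*g (j(g) = (-1 - g) - g = -1 - 2*g)
j(21) + 727*(-56) = (-1 - 2*21) + 727*(-56) = (-1 - 42) - 40712 = -43 - 40712 = -40755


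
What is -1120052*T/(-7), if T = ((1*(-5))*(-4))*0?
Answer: 0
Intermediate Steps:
T = 0 (T = -5*(-4)*0 = 20*0 = 0)
-1120052*T/(-7) = -0/(-7) = -0*(-1)/7 = -1120052*0 = 0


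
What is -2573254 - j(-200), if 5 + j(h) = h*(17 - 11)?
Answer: -2572049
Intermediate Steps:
j(h) = -5 + 6*h (j(h) = -5 + h*(17 - 11) = -5 + h*6 = -5 + 6*h)
-2573254 - j(-200) = -2573254 - (-5 + 6*(-200)) = -2573254 - (-5 - 1200) = -2573254 - 1*(-1205) = -2573254 + 1205 = -2572049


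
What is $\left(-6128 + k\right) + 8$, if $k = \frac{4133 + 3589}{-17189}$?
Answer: $- \frac{105204402}{17189} \approx -6120.5$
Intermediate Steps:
$k = - \frac{7722}{17189}$ ($k = 7722 \left(- \frac{1}{17189}\right) = - \frac{7722}{17189} \approx -0.44924$)
$\left(-6128 + k\right) + 8 = \left(-6128 - \frac{7722}{17189}\right) + 8 = - \frac{105341914}{17189} + 8 = - \frac{105204402}{17189}$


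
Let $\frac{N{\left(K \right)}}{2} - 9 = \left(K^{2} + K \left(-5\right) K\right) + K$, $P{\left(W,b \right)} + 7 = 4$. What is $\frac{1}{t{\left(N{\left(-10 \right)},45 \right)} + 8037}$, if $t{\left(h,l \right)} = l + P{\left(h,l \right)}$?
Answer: $\frac{1}{8079} \approx 0.00012378$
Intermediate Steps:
$P{\left(W,b \right)} = -3$ ($P{\left(W,b \right)} = -7 + 4 = -3$)
$N{\left(K \right)} = 18 - 8 K^{2} + 2 K$ ($N{\left(K \right)} = 18 + 2 \left(\left(K^{2} + K \left(-5\right) K\right) + K\right) = 18 + 2 \left(\left(K^{2} + - 5 K K\right) + K\right) = 18 + 2 \left(\left(K^{2} - 5 K^{2}\right) + K\right) = 18 + 2 \left(- 4 K^{2} + K\right) = 18 + 2 \left(K - 4 K^{2}\right) = 18 - \left(- 2 K + 8 K^{2}\right) = 18 - 8 K^{2} + 2 K$)
$t{\left(h,l \right)} = -3 + l$ ($t{\left(h,l \right)} = l - 3 = -3 + l$)
$\frac{1}{t{\left(N{\left(-10 \right)},45 \right)} + 8037} = \frac{1}{\left(-3 + 45\right) + 8037} = \frac{1}{42 + 8037} = \frac{1}{8079}$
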